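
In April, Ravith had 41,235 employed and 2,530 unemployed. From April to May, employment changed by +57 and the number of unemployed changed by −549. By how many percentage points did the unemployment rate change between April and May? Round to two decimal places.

The unemployment rate changed by −1.20 percentage points.

April: labor force = 41,235 + 2,530 = 43,765; u = 2,530/43,765 = 5.78%.
May: labor force = 41,292 + 1,981 = 43,273; u = 1,981/43,273 = 4.58%.
Change = 4.58% − 5.78% = −1.20 pp.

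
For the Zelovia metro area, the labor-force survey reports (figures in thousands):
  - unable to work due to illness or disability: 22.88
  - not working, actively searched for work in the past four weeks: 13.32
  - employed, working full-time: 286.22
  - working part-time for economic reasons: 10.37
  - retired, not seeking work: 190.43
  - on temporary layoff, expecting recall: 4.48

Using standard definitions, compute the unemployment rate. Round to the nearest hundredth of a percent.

Unemployment rate ≈ 5.66%.

Employed = 286.22 + 10.37 = 296.59 thousand (anyone who worked, including part-time for economic reasons, counts as employed).
Unemployed = 13.32 + 4.48 = 17.80 thousand (jobless and actively searching, or on temporary layoff).
Labor force = 296.59 + 17.80 = 314.39 thousand.
Unemployment rate = 17.80 / 314.39 = 5.66%.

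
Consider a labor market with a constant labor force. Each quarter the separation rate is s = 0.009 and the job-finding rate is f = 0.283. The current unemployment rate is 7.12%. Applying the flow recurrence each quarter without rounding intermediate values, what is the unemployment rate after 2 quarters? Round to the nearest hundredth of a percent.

With a fixed labor force, u_{t+1} = u_t + s·(1−u_t) − f·u_t = u_t·(1−s−f) + s.
Here 1−s−f = 0.708 and s = 0.009.
u_1 = 0.071200 × 0.708 + 0.009 = 0.059410.
u_2 = 0.059410 × 0.708 + 0.009 = 0.051062.

Unemployment rate after two quarters ≈ 5.11%.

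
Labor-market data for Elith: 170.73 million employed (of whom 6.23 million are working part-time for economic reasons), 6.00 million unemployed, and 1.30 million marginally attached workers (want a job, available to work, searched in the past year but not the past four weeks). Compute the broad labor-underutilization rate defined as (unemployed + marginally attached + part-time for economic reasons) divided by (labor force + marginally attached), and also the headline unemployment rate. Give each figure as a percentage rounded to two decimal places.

Broad underutilization rate ≈ 7.60%; headline unemployment rate ≈ 3.40%.

Labor force = 170.73 + 6.00 = 176.73 million.
Numerator = 6.00 + 1.30 + 6.23 = 13.53 million.
Denominator = 176.73 + 1.30 = 178.03 million.
Broad rate = 13.53 / 178.03 = 7.60%.
Headline unemployment rate = 6.00 / 176.73 = 3.40%.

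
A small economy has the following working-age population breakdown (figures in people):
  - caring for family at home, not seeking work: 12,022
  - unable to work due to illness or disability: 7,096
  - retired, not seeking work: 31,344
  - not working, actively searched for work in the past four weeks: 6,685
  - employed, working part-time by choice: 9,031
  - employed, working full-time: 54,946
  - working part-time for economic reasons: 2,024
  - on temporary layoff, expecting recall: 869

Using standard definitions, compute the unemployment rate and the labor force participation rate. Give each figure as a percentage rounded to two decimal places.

Unemployment rate ≈ 10.27%; labor force participation rate ≈ 59.31%.

Employed = 9,031 + 54,946 + 2,024 = 66,001 (anyone who worked, including part-time for economic reasons, counts as employed).
Unemployed = 6,685 + 869 = 7,554 (jobless and actively searching, or on temporary layoff).
Labor force = 66,001 + 7,554 = 73,555.
Not in labor force = 12,022 + 7,096 + 31,344 = 50,462 (those not working and not actively searching are outside the labor force).
Civilian working-age population = 73,555 + 50,462 = 124,017.
Unemployment rate = 7,554 / 73,555 = 10.27%.
Labor force participation rate = 73,555 / 124,017 = 59.31%.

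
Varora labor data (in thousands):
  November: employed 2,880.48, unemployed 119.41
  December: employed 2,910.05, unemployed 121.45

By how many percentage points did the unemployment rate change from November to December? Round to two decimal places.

The unemployment rate changed by +0.03 percentage points.

November: labor force = 2,880.48 + 119.41 = 2,999.89; u = 119.41/2,999.89 = 3.98%.
December: labor force = 2,910.05 + 121.45 = 3,031.50; u = 121.45/3,031.50 = 4.01%.
Change = 4.01% − 3.98% = +0.03 pp.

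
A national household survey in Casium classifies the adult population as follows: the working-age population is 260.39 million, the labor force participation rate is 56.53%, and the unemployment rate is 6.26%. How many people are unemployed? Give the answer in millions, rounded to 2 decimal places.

Labor force = 0.5653 × 260.39 = 147.20 million.
Unemployed = 0.0626 × 147.20 ≈ 9.21 million.

About 9.21 million are unemployed.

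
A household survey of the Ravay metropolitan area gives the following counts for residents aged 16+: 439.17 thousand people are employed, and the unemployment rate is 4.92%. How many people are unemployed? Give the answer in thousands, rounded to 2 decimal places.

About 22.73 thousand are unemployed.

Let U be the number unemployed. The labor force is E + U, and U/(E+U) = 0.0492.
So U = 0.0492 × 439.17 / (1 − 0.0492) = 21.6072 / 0.9508 ≈ 22.73 thousand.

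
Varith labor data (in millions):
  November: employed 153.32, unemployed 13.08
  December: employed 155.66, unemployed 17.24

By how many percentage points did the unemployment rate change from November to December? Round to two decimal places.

November: labor force = 153.32 + 13.08 = 166.40; u = 13.08/166.40 = 7.86%.
December: labor force = 155.66 + 17.24 = 172.90; u = 17.24/172.90 = 9.97%.
Change = 9.97% − 7.86% = +2.11 pp.

The unemployment rate changed by +2.11 percentage points.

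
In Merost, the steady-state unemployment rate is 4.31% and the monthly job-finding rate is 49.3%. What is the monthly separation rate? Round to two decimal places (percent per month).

From u* = s/(s+f): s = u·f/(1−u).
s = 0.0431 × 49.3 / (1 − 0.0431) = 2.1248 / 0.9569 ≈ 2.22% per month.

Separation rate ≈ 2.22% per month.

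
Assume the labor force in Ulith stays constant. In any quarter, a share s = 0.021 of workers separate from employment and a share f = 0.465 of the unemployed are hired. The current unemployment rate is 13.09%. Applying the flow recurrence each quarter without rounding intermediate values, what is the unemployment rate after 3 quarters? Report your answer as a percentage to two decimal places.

With a fixed labor force, u_{t+1} = u_t + s·(1−u_t) − f·u_t = u_t·(1−s−f) + s.
Here 1−s−f = 0.514 and s = 0.021.
u_1 = 0.130900 × 0.514 + 0.021 = 0.088283.
u_2 = 0.088283 × 0.514 + 0.021 = 0.066377.
u_3 = 0.066377 × 0.514 + 0.021 = 0.055118.

Unemployment rate after three quarters ≈ 5.51%.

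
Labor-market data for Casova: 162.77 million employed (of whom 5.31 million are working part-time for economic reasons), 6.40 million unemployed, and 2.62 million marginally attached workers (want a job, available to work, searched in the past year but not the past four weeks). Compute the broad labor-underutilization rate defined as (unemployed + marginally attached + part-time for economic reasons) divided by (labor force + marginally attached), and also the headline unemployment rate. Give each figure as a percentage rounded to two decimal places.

Broad underutilization rate ≈ 8.34%; headline unemployment rate ≈ 3.78%.

Labor force = 162.77 + 6.40 = 169.17 million.
Numerator = 6.40 + 2.62 + 5.31 = 14.33 million.
Denominator = 169.17 + 2.62 = 171.79 million.
Broad rate = 14.33 / 171.79 = 8.34%.
Headline unemployment rate = 6.40 / 169.17 = 3.78%.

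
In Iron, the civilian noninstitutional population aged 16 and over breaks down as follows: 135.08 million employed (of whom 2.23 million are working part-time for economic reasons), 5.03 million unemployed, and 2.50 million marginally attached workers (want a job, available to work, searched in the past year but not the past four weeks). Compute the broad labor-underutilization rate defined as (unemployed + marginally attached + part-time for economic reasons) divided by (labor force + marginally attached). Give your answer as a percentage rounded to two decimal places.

Broad underutilization rate ≈ 6.84%.

Labor force = 135.08 + 5.03 = 140.11 million.
Numerator = 5.03 + 2.50 + 2.23 = 9.76 million.
Denominator = 140.11 + 2.50 = 142.61 million.
Broad rate = 9.76 / 142.61 = 6.84%.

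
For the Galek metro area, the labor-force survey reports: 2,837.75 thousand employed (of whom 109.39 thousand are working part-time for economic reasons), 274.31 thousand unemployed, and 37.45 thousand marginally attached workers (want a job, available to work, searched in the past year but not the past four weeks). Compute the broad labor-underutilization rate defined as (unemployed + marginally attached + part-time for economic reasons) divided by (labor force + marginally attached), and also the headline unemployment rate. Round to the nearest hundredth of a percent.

Broad underutilization rate ≈ 13.37%; headline unemployment rate ≈ 8.81%.

Labor force = 2,837.75 + 274.31 = 3,112.06 thousand.
Numerator = 274.31 + 37.45 + 109.39 = 421.15 thousand.
Denominator = 3,112.06 + 37.45 = 3,149.51 thousand.
Broad rate = 421.15 / 3,149.51 = 13.37%.
Headline unemployment rate = 274.31 / 3,112.06 = 8.81%.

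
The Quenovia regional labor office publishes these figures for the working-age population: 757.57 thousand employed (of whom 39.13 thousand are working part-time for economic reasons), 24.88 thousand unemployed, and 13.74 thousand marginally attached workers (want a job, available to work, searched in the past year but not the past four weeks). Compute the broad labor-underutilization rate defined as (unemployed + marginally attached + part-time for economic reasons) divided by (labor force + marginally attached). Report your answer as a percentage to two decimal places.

Broad underutilization rate ≈ 9.77%.

Labor force = 757.57 + 24.88 = 782.45 thousand.
Numerator = 24.88 + 13.74 + 39.13 = 77.75 thousand.
Denominator = 782.45 + 13.74 = 796.19 thousand.
Broad rate = 77.75 / 796.19 = 9.77%.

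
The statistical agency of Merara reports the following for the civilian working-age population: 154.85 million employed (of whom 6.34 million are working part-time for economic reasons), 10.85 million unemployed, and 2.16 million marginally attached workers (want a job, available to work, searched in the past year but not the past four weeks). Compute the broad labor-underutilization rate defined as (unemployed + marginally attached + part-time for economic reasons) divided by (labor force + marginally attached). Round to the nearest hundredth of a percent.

Broad underutilization rate ≈ 11.53%.

Labor force = 154.85 + 10.85 = 165.70 million.
Numerator = 10.85 + 2.16 + 6.34 = 19.35 million.
Denominator = 165.70 + 2.16 = 167.86 million.
Broad rate = 19.35 / 167.86 = 11.53%.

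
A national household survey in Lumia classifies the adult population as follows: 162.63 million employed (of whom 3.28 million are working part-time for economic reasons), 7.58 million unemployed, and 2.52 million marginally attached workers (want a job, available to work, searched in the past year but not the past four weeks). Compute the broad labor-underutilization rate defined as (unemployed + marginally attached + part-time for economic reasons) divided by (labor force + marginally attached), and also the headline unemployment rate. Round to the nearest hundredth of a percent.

Labor force = 162.63 + 7.58 = 170.21 million.
Numerator = 7.58 + 2.52 + 3.28 = 13.38 million.
Denominator = 170.21 + 2.52 = 172.73 million.
Broad rate = 13.38 / 172.73 = 7.75%.
Headline unemployment rate = 7.58 / 170.21 = 4.45%.

Broad underutilization rate ≈ 7.75%; headline unemployment rate ≈ 4.45%.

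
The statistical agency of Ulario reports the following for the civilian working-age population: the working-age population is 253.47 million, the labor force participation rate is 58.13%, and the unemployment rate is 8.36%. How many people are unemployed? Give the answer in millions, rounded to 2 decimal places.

About 12.32 million are unemployed.

Labor force = 0.5813 × 253.47 = 147.34 million.
Unemployed = 0.0836 × 147.34 ≈ 12.32 million.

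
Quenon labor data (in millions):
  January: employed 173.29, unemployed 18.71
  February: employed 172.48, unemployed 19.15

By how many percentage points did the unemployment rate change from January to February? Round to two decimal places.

The unemployment rate changed by +0.25 percentage points.

January: labor force = 173.29 + 18.71 = 192.00; u = 18.71/192.00 = 9.74%.
February: labor force = 172.48 + 19.15 = 191.63; u = 19.15/191.63 = 9.99%.
Change = 9.99% − 9.74% = +0.25 pp.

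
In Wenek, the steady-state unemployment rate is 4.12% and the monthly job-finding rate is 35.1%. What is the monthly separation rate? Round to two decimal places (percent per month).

From u* = s/(s+f): s = u·f/(1−u).
s = 0.0412 × 35.1 / (1 − 0.0412) = 1.4461 / 0.9588 ≈ 1.51% per month.

Separation rate ≈ 1.51% per month.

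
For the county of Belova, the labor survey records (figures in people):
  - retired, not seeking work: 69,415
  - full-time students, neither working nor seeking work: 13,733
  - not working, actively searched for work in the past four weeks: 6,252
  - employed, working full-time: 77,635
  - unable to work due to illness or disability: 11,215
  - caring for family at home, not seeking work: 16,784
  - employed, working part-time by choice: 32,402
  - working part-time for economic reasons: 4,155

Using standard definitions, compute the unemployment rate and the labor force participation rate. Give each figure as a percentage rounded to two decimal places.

Employed = 77,635 + 32,402 + 4,155 = 114,192 (anyone who worked, including part-time for economic reasons, counts as employed).
Unemployed = 6,252.
Labor force = 114,192 + 6,252 = 120,444.
Not in labor force = 69,415 + 13,733 + 11,215 + 16,784 = 111,147 (those not working and not actively searching are outside the labor force).
Civilian working-age population = 120,444 + 111,147 = 231,591.
Unemployment rate = 6,252 / 120,444 = 5.19%.
Labor force participation rate = 120,444 / 231,591 = 52.01%.

Unemployment rate ≈ 5.19%; labor force participation rate ≈ 52.01%.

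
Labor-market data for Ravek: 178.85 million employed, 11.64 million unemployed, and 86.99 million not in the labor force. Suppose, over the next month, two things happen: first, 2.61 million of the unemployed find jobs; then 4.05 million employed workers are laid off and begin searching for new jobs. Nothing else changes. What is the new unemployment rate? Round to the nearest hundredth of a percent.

Initially, labor force = 178.85 + 11.64 = 190.49 million, so u = 11.64/190.49 = 6.11%.
After the first change, unemployed falls and employed rises by 2.61; labor force unchanged → E = 181.46, U = 9.03, labor force = 190.49 million.
After the second change, employed falls and unemployed rises by 4.05; labor force unchanged → E = 177.41, U = 13.08, labor force = 190.49 million.
New unemployment rate = 13.08 / 190.49 = 6.87%.

New unemployment rate ≈ 6.87%.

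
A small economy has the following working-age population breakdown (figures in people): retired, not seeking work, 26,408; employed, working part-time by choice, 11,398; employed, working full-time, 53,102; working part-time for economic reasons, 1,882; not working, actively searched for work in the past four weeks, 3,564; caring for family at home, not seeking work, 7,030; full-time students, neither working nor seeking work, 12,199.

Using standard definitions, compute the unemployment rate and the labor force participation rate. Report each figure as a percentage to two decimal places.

Unemployment rate ≈ 5.10%; labor force participation rate ≈ 60.52%.

Employed = 11,398 + 53,102 + 1,882 = 66,382 (anyone who worked, including part-time for economic reasons, counts as employed).
Unemployed = 3,564.
Labor force = 66,382 + 3,564 = 69,946.
Not in labor force = 26,408 + 7,030 + 12,199 = 45,637 (those not working and not actively searching are outside the labor force).
Civilian working-age population = 69,946 + 45,637 = 115,583.
Unemployment rate = 3,564 / 69,946 = 5.10%.
Labor force participation rate = 69,946 / 115,583 = 60.52%.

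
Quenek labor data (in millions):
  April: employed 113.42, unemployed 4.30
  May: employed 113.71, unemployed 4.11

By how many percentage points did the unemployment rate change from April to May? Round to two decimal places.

The unemployment rate changed by −0.16 percentage points.

April: labor force = 113.42 + 4.30 = 117.72; u = 4.30/117.72 = 3.65%.
May: labor force = 113.71 + 4.11 = 117.82; u = 4.11/117.82 = 3.49%.
Change = 3.49% − 3.65% = −0.16 pp.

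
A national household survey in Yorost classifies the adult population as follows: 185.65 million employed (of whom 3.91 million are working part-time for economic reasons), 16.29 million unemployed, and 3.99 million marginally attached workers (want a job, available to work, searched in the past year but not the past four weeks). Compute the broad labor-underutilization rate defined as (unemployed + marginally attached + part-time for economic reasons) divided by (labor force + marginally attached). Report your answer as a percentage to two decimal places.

Labor force = 185.65 + 16.29 = 201.94 million.
Numerator = 16.29 + 3.99 + 3.91 = 24.19 million.
Denominator = 201.94 + 3.99 = 205.93 million.
Broad rate = 24.19 / 205.93 = 11.75%.

Broad underutilization rate ≈ 11.75%.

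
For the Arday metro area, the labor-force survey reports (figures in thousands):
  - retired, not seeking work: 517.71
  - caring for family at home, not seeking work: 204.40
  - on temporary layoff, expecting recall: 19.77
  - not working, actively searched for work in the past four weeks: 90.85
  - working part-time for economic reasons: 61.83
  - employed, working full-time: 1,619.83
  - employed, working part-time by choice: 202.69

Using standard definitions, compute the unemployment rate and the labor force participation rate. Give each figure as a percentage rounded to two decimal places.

Unemployment rate ≈ 5.54%; labor force participation rate ≈ 73.42%.

Employed = 61.83 + 1,619.83 + 202.69 = 1,884.35 thousand (anyone who worked, including part-time for economic reasons, counts as employed).
Unemployed = 19.77 + 90.85 = 110.62 thousand (jobless and actively searching, or on temporary layoff).
Labor force = 1,884.35 + 110.62 = 1,994.97 thousand.
Not in labor force = 517.71 + 204.40 = 722.11 thousand (those not working and not actively searching are outside the labor force).
Civilian working-age population = 1,994.97 + 722.11 = 2,717.08 thousand.
Unemployment rate = 110.62 / 1,994.97 = 5.54%.
Labor force participation rate = 1,994.97 / 2,717.08 = 73.42%.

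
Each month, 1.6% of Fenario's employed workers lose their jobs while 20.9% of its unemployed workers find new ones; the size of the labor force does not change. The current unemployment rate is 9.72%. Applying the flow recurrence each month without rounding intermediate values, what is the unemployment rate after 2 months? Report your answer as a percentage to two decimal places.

Unemployment rate after two months ≈ 8.68%.

With a fixed labor force, u_{t+1} = u_t + s·(1−u_t) − f·u_t = u_t·(1−s−f) + s.
Here 1−s−f = 0.775 and s = 0.016.
u_1 = 0.097200 × 0.775 + 0.016 = 0.091330.
u_2 = 0.091330 × 0.775 + 0.016 = 0.086781.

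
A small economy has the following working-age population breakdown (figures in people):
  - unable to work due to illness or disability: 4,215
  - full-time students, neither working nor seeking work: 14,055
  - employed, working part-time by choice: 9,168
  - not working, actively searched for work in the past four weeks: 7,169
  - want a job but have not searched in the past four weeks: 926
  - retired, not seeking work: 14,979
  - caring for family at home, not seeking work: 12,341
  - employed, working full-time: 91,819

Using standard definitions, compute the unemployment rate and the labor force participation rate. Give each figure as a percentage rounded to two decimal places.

Unemployment rate ≈ 6.63%; labor force participation rate ≈ 69.93%.

Employed = 9,168 + 91,819 = 100,987.
Unemployed = 7,169.
Labor force = 100,987 + 7,169 = 108,156.
Not in labor force = 4,215 + 14,055 + 926 + 14,979 + 12,341 = 46,516 (those not working and not actively searching are outside the labor force — including those who want a job but have given up searching).
Civilian working-age population = 108,156 + 46,516 = 154,672.
Unemployment rate = 7,169 / 108,156 = 6.63%.
Labor force participation rate = 108,156 / 154,672 = 69.93%.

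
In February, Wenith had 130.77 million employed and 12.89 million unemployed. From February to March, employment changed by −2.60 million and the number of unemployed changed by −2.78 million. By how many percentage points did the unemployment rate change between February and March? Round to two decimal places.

February: labor force = 130.77 + 12.89 = 143.66; u = 12.89/143.66 = 8.97%.
March: labor force = 128.17 + 10.11 = 138.28; u = 10.11/138.28 = 7.31%.
Change = 7.31% − 8.97% = −1.66 pp.

The unemployment rate changed by −1.66 percentage points.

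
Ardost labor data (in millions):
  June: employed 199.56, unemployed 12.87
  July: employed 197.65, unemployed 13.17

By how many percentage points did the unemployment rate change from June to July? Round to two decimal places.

The unemployment rate changed by +0.19 percentage points.

June: labor force = 199.56 + 12.87 = 212.43; u = 12.87/212.43 = 6.06%.
July: labor force = 197.65 + 13.17 = 210.82; u = 13.17/210.82 = 6.25%.
Change = 6.25% − 6.06% = +0.19 pp.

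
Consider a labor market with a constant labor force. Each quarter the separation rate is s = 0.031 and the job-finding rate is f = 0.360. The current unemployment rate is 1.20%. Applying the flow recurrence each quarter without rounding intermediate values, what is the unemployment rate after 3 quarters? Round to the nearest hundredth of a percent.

Unemployment rate after three quarters ≈ 6.41%.

With a fixed labor force, u_{t+1} = u_t + s·(1−u_t) − f·u_t = u_t·(1−s−f) + s.
Here 1−s−f = 0.609 and s = 0.031.
u_1 = 0.012000 × 0.609 + 0.031 = 0.038308.
u_2 = 0.038308 × 0.609 + 0.031 = 0.054330.
u_3 = 0.054330 × 0.609 + 0.031 = 0.064087.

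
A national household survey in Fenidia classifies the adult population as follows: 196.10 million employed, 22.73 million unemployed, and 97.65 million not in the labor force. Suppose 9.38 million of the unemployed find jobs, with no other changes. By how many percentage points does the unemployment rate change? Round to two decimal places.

Initially, labor force = 196.10 + 22.73 = 218.83 million, so u = 22.73/218.83 = 10.39%.
After the change, unemployed falls and employed rises by 9.38; labor force unchanged → E = 205.48, U = 13.35, labor force = 218.83 million.
New unemployment rate = 13.35 / 218.83 = 6.10%.
Change = 6.10% − 10.39% = −4.29 percentage points.

The unemployment rate changes by −4.29 percentage points.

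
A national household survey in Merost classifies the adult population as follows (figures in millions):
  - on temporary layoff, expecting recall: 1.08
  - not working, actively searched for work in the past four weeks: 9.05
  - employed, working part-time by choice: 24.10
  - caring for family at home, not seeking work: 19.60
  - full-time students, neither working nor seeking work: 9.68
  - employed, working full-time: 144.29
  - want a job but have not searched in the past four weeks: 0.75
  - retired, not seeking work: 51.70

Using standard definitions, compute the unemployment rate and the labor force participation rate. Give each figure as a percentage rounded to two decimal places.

Unemployment rate ≈ 5.67%; labor force participation rate ≈ 68.60%.

Employed = 24.10 + 144.29 = 168.39 million.
Unemployed = 1.08 + 9.05 = 10.13 million (jobless and actively searching, or on temporary layoff).
Labor force = 168.39 + 10.13 = 178.52 million.
Not in labor force = 19.60 + 9.68 + 0.75 + 51.70 = 81.73 million (those not working and not actively searching are outside the labor force — including those who want a job but have given up searching).
Civilian working-age population = 178.52 + 81.73 = 260.25 million.
Unemployment rate = 10.13 / 178.52 = 5.67%.
Labor force participation rate = 178.52 / 260.25 = 68.60%.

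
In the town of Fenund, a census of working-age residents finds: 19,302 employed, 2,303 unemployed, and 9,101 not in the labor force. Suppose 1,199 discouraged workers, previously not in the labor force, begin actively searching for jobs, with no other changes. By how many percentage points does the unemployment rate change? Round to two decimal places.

The unemployment rate changes by +4.70 percentage points.

Initially, labor force = 19,302 + 2,303 = 21,605, so u = 2,303/21,605 = 10.66%.
After the change, unemployed and labor force both rise by 1,199 → E = 19,302, U = 3,502, labor force = 22,804.
New unemployment rate = 3,502 / 22,804 = 15.36%.
Change = 15.36% − 10.66% = +4.70 percentage points.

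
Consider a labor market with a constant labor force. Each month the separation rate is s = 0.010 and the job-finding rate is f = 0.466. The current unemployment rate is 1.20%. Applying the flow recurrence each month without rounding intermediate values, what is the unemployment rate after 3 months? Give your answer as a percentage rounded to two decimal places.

Unemployment rate after three months ≈ 1.97%.

With a fixed labor force, u_{t+1} = u_t + s·(1−u_t) − f·u_t = u_t·(1−s−f) + s.
Here 1−s−f = 0.524 and s = 0.010.
u_1 = 0.012000 × 0.524 + 0.010 = 0.016288.
u_2 = 0.016288 × 0.524 + 0.010 = 0.018535.
u_3 = 0.018535 × 0.524 + 0.010 = 0.019712.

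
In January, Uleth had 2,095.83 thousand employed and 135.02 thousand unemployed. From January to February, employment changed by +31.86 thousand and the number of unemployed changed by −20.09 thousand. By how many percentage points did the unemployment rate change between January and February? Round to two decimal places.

The unemployment rate changed by −0.93 percentage points.

January: labor force = 2,095.83 + 135.02 = 2,230.85; u = 135.02/2,230.85 = 6.05%.
February: labor force = 2,127.69 + 114.93 = 2,242.62; u = 114.93/2,242.62 = 5.12%.
Change = 5.12% − 6.05% = −0.93 pp.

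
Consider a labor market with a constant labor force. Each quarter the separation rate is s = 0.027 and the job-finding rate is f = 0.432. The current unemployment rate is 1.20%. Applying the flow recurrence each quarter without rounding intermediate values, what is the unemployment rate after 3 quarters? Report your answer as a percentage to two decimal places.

With a fixed labor force, u_{t+1} = u_t + s·(1−u_t) − f·u_t = u_t·(1−s−f) + s.
Here 1−s−f = 0.541 and s = 0.027.
u_1 = 0.012000 × 0.541 + 0.027 = 0.033492.
u_2 = 0.033492 × 0.541 + 0.027 = 0.045119.
u_3 = 0.045119 × 0.541 + 0.027 = 0.051409.

Unemployment rate after three quarters ≈ 5.14%.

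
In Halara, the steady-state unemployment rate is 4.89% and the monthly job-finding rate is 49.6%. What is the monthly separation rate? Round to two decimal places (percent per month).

Separation rate ≈ 2.55% per month.

From u* = s/(s+f): s = u·f/(1−u).
s = 0.0489 × 49.6 / (1 − 0.0489) = 2.4254 / 0.9511 ≈ 2.55% per month.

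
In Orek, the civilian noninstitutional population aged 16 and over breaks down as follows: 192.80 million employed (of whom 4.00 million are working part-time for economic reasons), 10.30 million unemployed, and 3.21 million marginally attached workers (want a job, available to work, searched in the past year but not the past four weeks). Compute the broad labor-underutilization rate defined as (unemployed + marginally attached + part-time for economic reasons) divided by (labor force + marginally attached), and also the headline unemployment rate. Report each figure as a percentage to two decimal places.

Labor force = 192.80 + 10.30 = 203.10 million.
Numerator = 10.30 + 3.21 + 4.00 = 17.51 million.
Denominator = 203.10 + 3.21 = 206.31 million.
Broad rate = 17.51 / 206.31 = 8.49%.
Headline unemployment rate = 10.30 / 203.10 = 5.07%.

Broad underutilization rate ≈ 8.49%; headline unemployment rate ≈ 5.07%.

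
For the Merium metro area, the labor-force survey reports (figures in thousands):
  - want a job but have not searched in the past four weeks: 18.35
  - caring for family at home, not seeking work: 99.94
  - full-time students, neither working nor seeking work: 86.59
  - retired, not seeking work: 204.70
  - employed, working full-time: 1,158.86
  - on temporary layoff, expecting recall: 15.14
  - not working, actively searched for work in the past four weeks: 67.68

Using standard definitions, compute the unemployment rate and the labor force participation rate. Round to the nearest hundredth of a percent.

Unemployment rate ≈ 6.67%; labor force participation rate ≈ 75.20%.

Employed = 1,158.86 thousand.
Unemployed = 15.14 + 67.68 = 82.82 thousand (jobless and actively searching, or on temporary layoff).
Labor force = 1,158.86 + 82.82 = 1,241.68 thousand.
Not in labor force = 18.35 + 99.94 + 86.59 + 204.70 = 409.58 thousand (those not working and not actively searching are outside the labor force — including those who want a job but have given up searching).
Civilian working-age population = 1,241.68 + 409.58 = 1,651.26 thousand.
Unemployment rate = 82.82 / 1,241.68 = 6.67%.
Labor force participation rate = 1,241.68 / 1,651.26 = 75.20%.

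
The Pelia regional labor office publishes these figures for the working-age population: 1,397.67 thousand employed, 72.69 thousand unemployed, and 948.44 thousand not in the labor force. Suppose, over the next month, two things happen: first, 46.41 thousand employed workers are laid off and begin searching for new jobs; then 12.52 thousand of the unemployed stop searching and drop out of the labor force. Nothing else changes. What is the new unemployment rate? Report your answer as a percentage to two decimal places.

Initially, labor force = 1,397.67 + 72.69 = 1,470.36 thousand, so u = 72.69/1,470.36 = 4.94%.
After the first change, employed falls and unemployed rises by 46.41; labor force unchanged → E = 1,351.26, U = 119.10, labor force = 1,470.36 thousand.
After the second change, unemployed and labor force both fall by 12.52 → E = 1,351.26, U = 106.58, labor force = 1,457.84 thousand.
New unemployment rate = 106.58 / 1,457.84 = 7.31%.

New unemployment rate ≈ 7.31%.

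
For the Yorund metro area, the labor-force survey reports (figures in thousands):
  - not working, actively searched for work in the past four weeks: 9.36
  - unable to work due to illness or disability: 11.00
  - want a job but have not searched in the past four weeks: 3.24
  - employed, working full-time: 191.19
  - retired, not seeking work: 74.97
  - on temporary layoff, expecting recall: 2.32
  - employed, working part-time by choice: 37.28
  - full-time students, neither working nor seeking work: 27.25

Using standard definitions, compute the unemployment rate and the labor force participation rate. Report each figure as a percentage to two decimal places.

Unemployment rate ≈ 4.86%; labor force participation rate ≈ 67.34%.

Employed = 191.19 + 37.28 = 228.47 thousand.
Unemployed = 9.36 + 2.32 = 11.68 thousand (jobless and actively searching, or on temporary layoff).
Labor force = 228.47 + 11.68 = 240.15 thousand.
Not in labor force = 11.00 + 3.24 + 74.97 + 27.25 = 116.46 thousand (those not working and not actively searching are outside the labor force — including those who want a job but have given up searching).
Civilian working-age population = 240.15 + 116.46 = 356.61 thousand.
Unemployment rate = 11.68 / 240.15 = 4.86%.
Labor force participation rate = 240.15 / 356.61 = 67.34%.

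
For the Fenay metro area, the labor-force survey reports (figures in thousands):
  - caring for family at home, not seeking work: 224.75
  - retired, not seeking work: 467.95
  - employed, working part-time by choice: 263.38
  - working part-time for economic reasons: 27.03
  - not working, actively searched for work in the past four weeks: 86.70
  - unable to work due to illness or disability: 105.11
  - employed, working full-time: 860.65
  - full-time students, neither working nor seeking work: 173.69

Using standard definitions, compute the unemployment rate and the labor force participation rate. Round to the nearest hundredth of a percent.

Unemployment rate ≈ 7.00%; labor force participation rate ≈ 56.03%.

Employed = 263.38 + 27.03 + 860.65 = 1,151.06 thousand (anyone who worked, including part-time for economic reasons, counts as employed).
Unemployed = 86.70 thousand.
Labor force = 1,151.06 + 86.70 = 1,237.76 thousand.
Not in labor force = 224.75 + 467.95 + 105.11 + 173.69 = 971.50 thousand (those not working and not actively searching are outside the labor force).
Civilian working-age population = 1,237.76 + 971.50 = 2,209.26 thousand.
Unemployment rate = 86.70 / 1,237.76 = 7.00%.
Labor force participation rate = 1,237.76 / 2,209.26 = 56.03%.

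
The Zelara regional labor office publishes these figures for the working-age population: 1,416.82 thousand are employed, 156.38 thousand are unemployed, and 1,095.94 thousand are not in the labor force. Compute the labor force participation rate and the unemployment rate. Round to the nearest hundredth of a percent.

Labor force participation rate ≈ 58.94%; unemployment rate ≈ 9.94%.

Labor force = employed + unemployed = 1,416.82 + 156.38 = 1,573.20 thousand.
Working-age population = 1,573.20 + 1,095.94 = 2,669.14 thousand.
Unemployment rate = 156.38 / 1,573.20 = 9.94%.
Labor force participation rate = 1,573.20 / 2,669.14 = 58.94%.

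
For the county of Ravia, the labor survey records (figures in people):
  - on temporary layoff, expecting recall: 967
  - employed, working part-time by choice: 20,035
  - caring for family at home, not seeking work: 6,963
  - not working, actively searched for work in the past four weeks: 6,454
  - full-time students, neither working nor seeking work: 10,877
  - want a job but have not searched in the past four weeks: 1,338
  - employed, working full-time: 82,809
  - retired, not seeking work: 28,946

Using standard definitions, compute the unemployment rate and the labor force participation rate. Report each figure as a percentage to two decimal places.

Unemployment rate ≈ 6.73%; labor force participation rate ≈ 69.62%.

Employed = 20,035 + 82,809 = 102,844.
Unemployed = 967 + 6,454 = 7,421 (jobless and actively searching, or on temporary layoff).
Labor force = 102,844 + 7,421 = 110,265.
Not in labor force = 6,963 + 10,877 + 1,338 + 28,946 = 48,124 (those not working and not actively searching are outside the labor force — including those who want a job but have given up searching).
Civilian working-age population = 110,265 + 48,124 = 158,389.
Unemployment rate = 7,421 / 110,265 = 6.73%.
Labor force participation rate = 110,265 / 158,389 = 69.62%.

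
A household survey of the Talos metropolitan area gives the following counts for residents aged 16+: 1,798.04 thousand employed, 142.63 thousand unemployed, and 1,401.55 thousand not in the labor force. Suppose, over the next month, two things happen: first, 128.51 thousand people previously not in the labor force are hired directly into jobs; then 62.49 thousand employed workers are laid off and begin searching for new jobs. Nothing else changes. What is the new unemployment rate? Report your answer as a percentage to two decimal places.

Initially, labor force = 1,798.04 + 142.63 = 1,940.67 thousand, so u = 142.63/1,940.67 = 7.35%.
After the first change, employed and labor force both rise by 128.51; unemployed unchanged → E = 1,926.55, U = 142.63, labor force = 2,069.18 thousand.
After the second change, employed falls and unemployed rises by 62.49; labor force unchanged → E = 1,864.06, U = 205.12, labor force = 2,069.18 thousand.
New unemployment rate = 205.12 / 2,069.18 = 9.91%.

New unemployment rate ≈ 9.91%.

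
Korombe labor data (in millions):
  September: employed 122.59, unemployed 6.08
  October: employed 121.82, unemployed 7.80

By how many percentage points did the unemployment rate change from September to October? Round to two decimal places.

The unemployment rate changed by +1.29 percentage points.

September: labor force = 122.59 + 6.08 = 128.67; u = 6.08/128.67 = 4.73%.
October: labor force = 121.82 + 7.80 = 129.62; u = 7.80/129.62 = 6.02%.
Change = 6.02% − 4.73% = +1.29 pp.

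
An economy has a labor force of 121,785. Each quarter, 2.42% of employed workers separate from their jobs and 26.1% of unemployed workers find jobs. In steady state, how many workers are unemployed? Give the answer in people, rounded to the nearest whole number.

About 10,334 are unemployed in steady state.

Steady-state unemployment rate u* = s/(s+f) = 2.42/(2.42+26.1) = 0.084853.
Unemployed = u* × labor force = 0.084853 × 121,785 ≈ 10,334.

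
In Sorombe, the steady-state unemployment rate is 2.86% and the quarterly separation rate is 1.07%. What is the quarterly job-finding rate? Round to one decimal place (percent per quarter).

Job-finding rate ≈ 36.3% per quarter.

From u* = s/(s+f): f = s·(1−u)/u.
f = 1.07 × (1 − 0.0286) / 0.0286 = 1.0394 / 0.0286 ≈ 36.3% per quarter.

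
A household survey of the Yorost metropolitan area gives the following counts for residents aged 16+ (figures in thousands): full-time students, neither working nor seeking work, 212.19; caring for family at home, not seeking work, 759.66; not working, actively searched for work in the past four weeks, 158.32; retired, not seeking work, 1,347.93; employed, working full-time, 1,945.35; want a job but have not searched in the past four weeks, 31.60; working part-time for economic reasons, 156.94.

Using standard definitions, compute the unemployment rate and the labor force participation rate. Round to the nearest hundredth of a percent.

Unemployment rate ≈ 7.00%; labor force participation rate ≈ 49.02%.

Employed = 1,945.35 + 156.94 = 2,102.29 thousand (anyone who worked, including part-time for economic reasons, counts as employed).
Unemployed = 158.32 thousand.
Labor force = 2,102.29 + 158.32 = 2,260.61 thousand.
Not in labor force = 212.19 + 759.66 + 1,347.93 + 31.60 = 2,351.38 thousand (those not working and not actively searching are outside the labor force — including those who want a job but have given up searching).
Civilian working-age population = 2,260.61 + 2,351.38 = 4,611.99 thousand.
Unemployment rate = 158.32 / 2,260.61 = 7.00%.
Labor force participation rate = 2,260.61 / 4,611.99 = 49.02%.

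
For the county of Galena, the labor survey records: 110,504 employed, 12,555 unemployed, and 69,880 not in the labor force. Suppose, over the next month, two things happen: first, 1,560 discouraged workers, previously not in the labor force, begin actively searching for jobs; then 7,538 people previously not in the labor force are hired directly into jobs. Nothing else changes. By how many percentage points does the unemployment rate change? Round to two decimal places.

The unemployment rate changes by +0.48 percentage points.

Initially, labor force = 110,504 + 12,555 = 123,059, so u = 12,555/123,059 = 10.20%.
After the first change, unemployed and labor force both rise by 1,560 → E = 110,504, U = 14,115, labor force = 124,619.
After the second change, employed and labor force both rise by 7,538; unemployed unchanged → E = 118,042, U = 14,115, labor force = 132,157.
New unemployment rate = 14,115 / 132,157 = 10.68%.
Change = 10.68% − 10.20% = +0.48 percentage points.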